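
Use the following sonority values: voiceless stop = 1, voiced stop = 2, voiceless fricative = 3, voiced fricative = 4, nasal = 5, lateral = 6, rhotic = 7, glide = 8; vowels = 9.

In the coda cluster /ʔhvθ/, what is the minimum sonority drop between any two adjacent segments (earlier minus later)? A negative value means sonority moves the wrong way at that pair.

/ʔ/ is a voiceless stop (sonority 1).
/h/ is a voiceless fricative (sonority 3).
/v/ is a voiced fricative (sonority 4).
/θ/ is a voiceless fricative (sonority 3).
/ʔ/→/h/: change -2.
/h/→/v/: change -1.
/v/→/θ/: change +1.
Minimum = -2.

-2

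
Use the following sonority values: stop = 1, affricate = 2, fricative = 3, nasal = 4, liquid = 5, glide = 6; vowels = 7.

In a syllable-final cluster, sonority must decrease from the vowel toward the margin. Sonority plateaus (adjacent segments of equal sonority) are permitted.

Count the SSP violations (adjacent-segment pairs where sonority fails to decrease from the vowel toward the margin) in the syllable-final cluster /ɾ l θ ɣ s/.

0

/ɾ/: liquid = 5.
/l/: liquid = 5.
/θ/: fricative = 3.
/ɣ/: fricative = 3.
/s/: fricative = 3.
/ɾ/→/l/: 5→5 (plateau, allowed) — ok.
/l/→/θ/: 5→3 (falls) — ok.
/θ/→/ɣ/: 3→3 (plateau, allowed) — ok.
/ɣ/→/s/: 3→3 (plateau, allowed) — ok.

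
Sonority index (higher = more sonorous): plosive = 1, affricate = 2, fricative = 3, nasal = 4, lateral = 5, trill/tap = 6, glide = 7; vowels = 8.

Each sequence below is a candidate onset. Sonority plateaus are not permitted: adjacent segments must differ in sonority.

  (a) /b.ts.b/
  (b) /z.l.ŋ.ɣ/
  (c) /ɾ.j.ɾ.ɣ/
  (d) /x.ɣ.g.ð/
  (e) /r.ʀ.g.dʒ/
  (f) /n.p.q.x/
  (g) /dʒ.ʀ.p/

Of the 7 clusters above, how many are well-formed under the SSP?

0

(a) 1-2-1 → violates
(b) 3-5-4-3 → violates
(c) 6-7-6-3 → violates
(d) 3-3-1-3 → violates
(e) 6-6-1-2 → violates
(f) 4-1-1-3 → violates
(g) 2-6-1 → violates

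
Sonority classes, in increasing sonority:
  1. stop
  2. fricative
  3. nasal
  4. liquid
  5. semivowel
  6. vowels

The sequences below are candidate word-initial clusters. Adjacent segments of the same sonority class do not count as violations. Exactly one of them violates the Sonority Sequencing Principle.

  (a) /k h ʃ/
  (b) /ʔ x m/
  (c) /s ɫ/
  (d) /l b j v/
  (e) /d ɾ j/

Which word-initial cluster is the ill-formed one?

d

(a) sonority 1-2-2: well-formed.
(b) sonority 1-2-3: well-formed.
(c) sonority 2-4: well-formed.
(d) sonority 4-1-5-2: ill-formed.
(e) sonority 1-4-5: well-formed.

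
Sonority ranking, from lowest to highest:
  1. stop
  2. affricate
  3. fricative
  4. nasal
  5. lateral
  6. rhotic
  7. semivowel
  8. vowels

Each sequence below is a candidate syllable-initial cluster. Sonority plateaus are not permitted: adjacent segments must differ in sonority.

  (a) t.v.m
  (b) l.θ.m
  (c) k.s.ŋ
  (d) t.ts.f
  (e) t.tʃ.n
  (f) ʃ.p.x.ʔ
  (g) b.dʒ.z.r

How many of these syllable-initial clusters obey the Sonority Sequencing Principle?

5

(a) sonority 1-3-4: well-formed.
(b) sonority 5-3-4: ill-formed.
(c) sonority 1-3-4: well-formed.
(d) sonority 1-2-3: well-formed.
(e) sonority 1-2-4: well-formed.
(f) sonority 3-1-3-1: ill-formed.
(g) sonority 1-2-3-6: well-formed.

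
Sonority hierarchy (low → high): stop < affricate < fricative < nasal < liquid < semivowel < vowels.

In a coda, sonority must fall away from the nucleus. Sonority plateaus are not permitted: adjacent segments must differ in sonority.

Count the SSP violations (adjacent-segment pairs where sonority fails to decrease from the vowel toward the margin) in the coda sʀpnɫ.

3

/s/ is a fricative (sonority 3).
/ʀ/ is a liquid (sonority 5).
/p/ is a stop (sonority 1).
/n/ is a nasal (sonority 4).
/ɫ/ is a liquid (sonority 5).
/s/→/ʀ/: 3→5 (does not fall) — violation.
/ʀ/→/p/: 5→1 (falls) — ok.
/p/→/n/: 1→4 (does not fall) — violation.
/n/→/ɫ/: 4→5 (does not fall) — violation.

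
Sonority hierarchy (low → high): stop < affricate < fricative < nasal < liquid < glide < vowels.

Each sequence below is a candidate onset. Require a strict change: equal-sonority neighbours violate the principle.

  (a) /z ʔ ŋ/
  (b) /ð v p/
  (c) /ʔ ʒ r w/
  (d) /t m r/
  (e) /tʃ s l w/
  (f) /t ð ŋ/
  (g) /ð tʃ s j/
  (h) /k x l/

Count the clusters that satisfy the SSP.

5

(a) 3-1-4 → violates
(b) 3-3-1 → violates
(c) 1-3-5-6 → obeys
(d) 1-4-5 → obeys
(e) 2-3-5-6 → obeys
(f) 1-3-4 → obeys
(g) 3-2-3-6 → violates
(h) 1-3-5 → obeys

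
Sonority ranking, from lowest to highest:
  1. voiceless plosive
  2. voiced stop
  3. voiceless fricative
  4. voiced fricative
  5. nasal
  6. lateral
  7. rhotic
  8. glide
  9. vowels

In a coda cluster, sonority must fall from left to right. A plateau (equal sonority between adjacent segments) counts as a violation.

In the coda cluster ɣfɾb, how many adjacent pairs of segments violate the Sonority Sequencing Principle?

/ɣ/ is a voiced fricative (sonority 4).
/f/ is a voiceless fricative (sonority 3).
/ɾ/ is a rhotic (sonority 7).
/b/ is a voiced stop (sonority 2).
/ɣ/→/f/: 4→3 (falls) — ok.
/f/→/ɾ/: 3→7 (does not fall) — violation.
/ɾ/→/b/: 7→2 (falls) — ok.

1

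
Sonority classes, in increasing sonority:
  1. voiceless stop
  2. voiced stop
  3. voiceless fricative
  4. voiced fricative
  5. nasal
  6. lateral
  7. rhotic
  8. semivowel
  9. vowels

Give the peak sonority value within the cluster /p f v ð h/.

4

/p/ — voiceless stop, sonority 1.
/f/ — voiceless fricative, sonority 3.
/v/ — voiced fricative, sonority 4.
/ð/ — voiced fricative, sonority 4.
/h/ — voiceless fricative, sonority 3.
The maximum is 4.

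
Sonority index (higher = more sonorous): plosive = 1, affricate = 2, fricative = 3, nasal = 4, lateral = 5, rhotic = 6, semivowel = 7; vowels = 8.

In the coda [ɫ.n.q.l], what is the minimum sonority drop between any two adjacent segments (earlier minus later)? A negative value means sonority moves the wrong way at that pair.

-4

/ɫ/ — lateral, sonority 5.
/n/ — nasal, sonority 4.
/q/ — plosive, sonority 1.
/l/ — lateral, sonority 5.
/ɫ/→/n/: change +1.
/n/→/q/: change +3.
/q/→/l/: change -4.
Minimum = -4.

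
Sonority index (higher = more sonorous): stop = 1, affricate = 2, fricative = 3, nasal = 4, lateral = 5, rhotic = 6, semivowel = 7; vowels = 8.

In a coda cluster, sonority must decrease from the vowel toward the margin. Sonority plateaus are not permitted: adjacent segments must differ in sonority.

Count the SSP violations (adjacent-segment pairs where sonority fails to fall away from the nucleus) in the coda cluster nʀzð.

/n/ — nasal, sonority 4.
/ʀ/ — rhotic, sonority 6.
/z/ — fricative, sonority 3.
/ð/ — fricative, sonority 3.
/n/→/ʀ/: 4→6 (does not fall) — violation.
/ʀ/→/z/: 6→3 (falls) — ok.
/z/→/ð/: 3→3 (plateau) — violation.

2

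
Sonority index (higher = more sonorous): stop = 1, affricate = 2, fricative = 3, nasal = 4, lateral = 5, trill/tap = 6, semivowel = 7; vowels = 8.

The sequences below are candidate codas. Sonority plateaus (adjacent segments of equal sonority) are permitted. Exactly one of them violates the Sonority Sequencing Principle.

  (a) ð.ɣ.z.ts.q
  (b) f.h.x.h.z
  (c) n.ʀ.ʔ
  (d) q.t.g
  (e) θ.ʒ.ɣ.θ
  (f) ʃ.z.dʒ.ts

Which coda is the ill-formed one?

c

(a) sonority 3-3-3-2-1: well-formed.
(b) sonority 3-3-3-3-3: well-formed.
(c) sonority 4-6-1: ill-formed.
(d) sonority 1-1-1: well-formed.
(e) sonority 3-3-3-3: well-formed.
(f) sonority 3-3-2-2: well-formed.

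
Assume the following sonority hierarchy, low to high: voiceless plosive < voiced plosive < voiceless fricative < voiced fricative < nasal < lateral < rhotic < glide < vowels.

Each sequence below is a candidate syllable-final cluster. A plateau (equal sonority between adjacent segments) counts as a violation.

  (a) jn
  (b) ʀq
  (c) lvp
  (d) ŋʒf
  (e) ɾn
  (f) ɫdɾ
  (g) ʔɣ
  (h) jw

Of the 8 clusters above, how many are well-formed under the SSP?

(a) jn: profile 8-5 — obeys.
(b) ʀq: profile 7-1 — obeys.
(c) lvp: profile 6-4-1 — obeys.
(d) ŋʒf: profile 5-4-3 — obeys.
(e) ɾn: profile 7-5 — obeys.
(f) ɫdɾ: profile 6-2-7 — violates.
(g) ʔɣ: profile 1-4 — violates.
(h) jw: profile 8-8 — violates.

5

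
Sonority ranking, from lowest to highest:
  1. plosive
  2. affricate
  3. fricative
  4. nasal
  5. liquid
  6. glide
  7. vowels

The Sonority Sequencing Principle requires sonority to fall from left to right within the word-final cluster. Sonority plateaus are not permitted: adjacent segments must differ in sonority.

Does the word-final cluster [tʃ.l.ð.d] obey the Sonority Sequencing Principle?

/tʃ/ is an affricate (sonority 2).
/l/ is a liquid (sonority 5).
/ð/ is a fricative (sonority 3).
/d/ is a plosive (sonority 1).
The profile is 2-5-3-1. Between /tʃ/ (2) and /l/ (5) sonority does not fall, so the cluster violates the SSP.

no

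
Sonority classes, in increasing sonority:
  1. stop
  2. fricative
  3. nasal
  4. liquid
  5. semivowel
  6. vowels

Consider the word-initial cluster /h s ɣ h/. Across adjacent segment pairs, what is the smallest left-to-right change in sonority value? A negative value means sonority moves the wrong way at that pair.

/h/: fricative = 2.
/s/: fricative = 2.
/ɣ/: fricative = 2.
/h/: fricative = 2.
/h/→/s/: change +0.
/s/→/ɣ/: change +0.
/ɣ/→/h/: change +0.
Minimum = 0.

0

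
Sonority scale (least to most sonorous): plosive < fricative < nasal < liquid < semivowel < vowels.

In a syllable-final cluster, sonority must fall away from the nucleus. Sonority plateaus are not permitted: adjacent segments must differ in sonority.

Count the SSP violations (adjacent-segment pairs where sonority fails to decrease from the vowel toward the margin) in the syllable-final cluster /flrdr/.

3

/f/: fricative = 2.
/l/: liquid = 4.
/r/: liquid = 4.
/d/: plosive = 1.
/r/: liquid = 4.
/f/→/l/: 2→4 (does not fall) — violation.
/l/→/r/: 4→4 (plateau) — violation.
/r/→/d/: 4→1 (falls) — ok.
/d/→/r/: 1→4 (does not fall) — violation.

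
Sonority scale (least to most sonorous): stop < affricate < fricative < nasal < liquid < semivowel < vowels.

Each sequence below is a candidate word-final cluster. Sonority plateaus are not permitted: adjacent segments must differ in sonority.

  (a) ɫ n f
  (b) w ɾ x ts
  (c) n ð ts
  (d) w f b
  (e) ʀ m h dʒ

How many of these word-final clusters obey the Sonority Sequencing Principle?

5

(a) 5-4-3 → obeys
(b) 6-5-3-2 → obeys
(c) 4-3-2 → obeys
(d) 6-3-1 → obeys
(e) 5-4-3-2 → obeys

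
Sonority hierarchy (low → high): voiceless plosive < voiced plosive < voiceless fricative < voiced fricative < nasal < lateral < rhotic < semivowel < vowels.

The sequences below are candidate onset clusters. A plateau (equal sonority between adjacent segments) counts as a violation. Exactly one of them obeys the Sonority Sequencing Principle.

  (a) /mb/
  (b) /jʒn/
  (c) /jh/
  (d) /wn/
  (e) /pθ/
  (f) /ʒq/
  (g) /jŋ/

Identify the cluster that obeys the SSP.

e

(a) /mb/: profile 5-2 — violates.
(b) /jʒn/: profile 8-4-5 — violates.
(c) /jh/: profile 8-3 — violates.
(d) /wn/: profile 8-5 — violates.
(e) /pθ/: profile 1-3 — obeys.
(f) /ʒq/: profile 4-1 — violates.
(g) /jŋ/: profile 8-5 — violates.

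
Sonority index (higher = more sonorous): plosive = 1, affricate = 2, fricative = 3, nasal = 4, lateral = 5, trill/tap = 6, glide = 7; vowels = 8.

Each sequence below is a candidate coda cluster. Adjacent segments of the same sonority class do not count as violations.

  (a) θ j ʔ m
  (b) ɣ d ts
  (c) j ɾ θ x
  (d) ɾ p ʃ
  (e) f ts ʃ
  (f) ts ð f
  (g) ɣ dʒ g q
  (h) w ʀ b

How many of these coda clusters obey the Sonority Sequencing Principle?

(a) 3-7-1-4 → violates
(b) 3-1-2 → violates
(c) 7-6-3-3 → obeys
(d) 6-1-3 → violates
(e) 3-2-3 → violates
(f) 2-3-3 → violates
(g) 3-2-1-1 → obeys
(h) 7-6-1 → obeys

3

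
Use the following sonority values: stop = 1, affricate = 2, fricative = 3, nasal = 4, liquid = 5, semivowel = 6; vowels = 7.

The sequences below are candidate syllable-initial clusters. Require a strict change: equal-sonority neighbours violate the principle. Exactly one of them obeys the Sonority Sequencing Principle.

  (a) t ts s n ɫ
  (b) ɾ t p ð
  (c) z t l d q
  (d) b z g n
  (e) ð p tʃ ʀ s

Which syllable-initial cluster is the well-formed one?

a

(a) t ts s n ɫ: profile 1-2-3-4-5 — obeys.
(b) ɾ t p ð: profile 5-1-1-3 — violates.
(c) z t l d q: profile 3-1-5-1-1 — violates.
(d) b z g n: profile 1-3-1-4 — violates.
(e) ð p tʃ ʀ s: profile 3-1-2-5-3 — violates.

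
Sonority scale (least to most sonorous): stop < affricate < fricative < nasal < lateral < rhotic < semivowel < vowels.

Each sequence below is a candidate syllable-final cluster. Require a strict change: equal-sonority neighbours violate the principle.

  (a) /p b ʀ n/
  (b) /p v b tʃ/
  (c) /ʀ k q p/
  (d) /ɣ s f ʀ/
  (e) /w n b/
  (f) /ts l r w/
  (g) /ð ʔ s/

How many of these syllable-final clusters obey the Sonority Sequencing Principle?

(a) 1-1-6-4 → violates
(b) 1-3-1-2 → violates
(c) 6-1-1-1 → violates
(d) 3-3-3-6 → violates
(e) 7-4-1 → obeys
(f) 2-5-6-7 → violates
(g) 3-1-3 → violates

1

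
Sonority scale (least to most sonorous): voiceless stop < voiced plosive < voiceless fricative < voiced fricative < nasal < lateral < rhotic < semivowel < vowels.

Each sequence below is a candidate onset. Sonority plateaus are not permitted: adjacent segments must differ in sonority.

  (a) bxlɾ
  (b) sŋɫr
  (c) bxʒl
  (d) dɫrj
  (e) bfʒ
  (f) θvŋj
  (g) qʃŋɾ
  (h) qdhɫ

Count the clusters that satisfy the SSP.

(a) bxlɾ: profile 2-3-6-7 — obeys.
(b) sŋɫr: profile 3-5-6-7 — obeys.
(c) bxʒl: profile 2-3-4-6 — obeys.
(d) dɫrj: profile 2-6-7-8 — obeys.
(e) bfʒ: profile 2-3-4 — obeys.
(f) θvŋj: profile 3-4-5-8 — obeys.
(g) qʃŋɾ: profile 1-3-5-7 — obeys.
(h) qdhɫ: profile 1-2-3-6 — obeys.

8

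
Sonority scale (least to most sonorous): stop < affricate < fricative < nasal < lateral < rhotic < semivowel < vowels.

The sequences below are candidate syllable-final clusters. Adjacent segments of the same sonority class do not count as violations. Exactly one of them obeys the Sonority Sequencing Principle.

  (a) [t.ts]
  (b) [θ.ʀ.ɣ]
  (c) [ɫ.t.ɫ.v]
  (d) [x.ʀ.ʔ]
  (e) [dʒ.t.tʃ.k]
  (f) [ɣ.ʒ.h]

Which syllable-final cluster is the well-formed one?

f

(a) 1-2 → violates
(b) 3-6-3 → violates
(c) 5-1-5-3 → violates
(d) 3-6-1 → violates
(e) 2-1-2-1 → violates
(f) 3-3-3 → obeys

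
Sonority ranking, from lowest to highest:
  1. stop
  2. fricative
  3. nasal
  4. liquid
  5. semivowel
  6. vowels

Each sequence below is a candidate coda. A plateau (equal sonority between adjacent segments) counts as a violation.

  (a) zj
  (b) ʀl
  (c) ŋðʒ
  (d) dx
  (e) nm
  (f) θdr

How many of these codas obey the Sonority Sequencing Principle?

0

(a) 2-5 → violates
(b) 4-4 → violates
(c) 3-2-2 → violates
(d) 1-2 → violates
(e) 3-3 → violates
(f) 2-1-4 → violates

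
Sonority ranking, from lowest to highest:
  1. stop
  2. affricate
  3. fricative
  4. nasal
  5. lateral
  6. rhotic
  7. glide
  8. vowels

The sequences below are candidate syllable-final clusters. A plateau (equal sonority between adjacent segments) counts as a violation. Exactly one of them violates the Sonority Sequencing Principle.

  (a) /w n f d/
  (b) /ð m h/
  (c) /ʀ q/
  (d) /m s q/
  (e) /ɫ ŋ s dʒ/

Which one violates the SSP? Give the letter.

b

(a) sonority 7-4-3-1: well-formed.
(b) sonority 3-4-3: ill-formed.
(c) sonority 6-1: well-formed.
(d) sonority 4-3-1: well-formed.
(e) sonority 5-4-3-2: well-formed.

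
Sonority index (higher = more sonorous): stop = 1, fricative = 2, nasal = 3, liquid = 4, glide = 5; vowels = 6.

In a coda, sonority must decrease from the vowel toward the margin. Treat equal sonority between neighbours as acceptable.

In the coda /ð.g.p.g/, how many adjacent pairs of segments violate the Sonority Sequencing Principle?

0

/ð/: fricative = 2.
/g/: stop = 1.
/p/: stop = 1.
/g/: stop = 1.
/ð/→/g/: 2→1 (falls) — ok.
/g/→/p/: 1→1 (plateau, allowed) — ok.
/p/→/g/: 1→1 (plateau, allowed) — ok.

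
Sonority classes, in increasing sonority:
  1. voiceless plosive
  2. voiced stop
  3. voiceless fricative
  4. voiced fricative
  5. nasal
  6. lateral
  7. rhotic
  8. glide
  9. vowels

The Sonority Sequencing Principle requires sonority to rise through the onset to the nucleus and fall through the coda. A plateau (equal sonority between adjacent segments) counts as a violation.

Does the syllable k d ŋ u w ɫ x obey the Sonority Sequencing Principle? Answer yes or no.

Onset: /k/ is a voiceless plosive (sonority 1), /d/ is a voiced stop (sonority 2), /ŋ/ is a nasal (sonority 5); then the nucleus /u/ (sonority 9).
Onset profile 1-2-5-9 — rises to the nucleus.
Coda: /w/ is a glide (sonority 8), /ɫ/ is a lateral (sonority 6), /x/ is a voiceless fricative (sonority 3).
Coda profile 9-8-6-3 — falls from the nucleus.

yes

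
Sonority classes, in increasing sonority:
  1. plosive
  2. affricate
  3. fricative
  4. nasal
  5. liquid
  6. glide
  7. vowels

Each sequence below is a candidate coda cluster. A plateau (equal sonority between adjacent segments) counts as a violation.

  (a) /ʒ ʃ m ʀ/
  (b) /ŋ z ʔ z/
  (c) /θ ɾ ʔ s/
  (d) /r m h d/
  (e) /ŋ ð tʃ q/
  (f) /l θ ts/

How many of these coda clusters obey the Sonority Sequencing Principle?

(a) sonority 3-3-4-5: ill-formed.
(b) sonority 4-3-1-3: ill-formed.
(c) sonority 3-5-1-3: ill-formed.
(d) sonority 5-4-3-1: well-formed.
(e) sonority 4-3-2-1: well-formed.
(f) sonority 5-3-2: well-formed.

3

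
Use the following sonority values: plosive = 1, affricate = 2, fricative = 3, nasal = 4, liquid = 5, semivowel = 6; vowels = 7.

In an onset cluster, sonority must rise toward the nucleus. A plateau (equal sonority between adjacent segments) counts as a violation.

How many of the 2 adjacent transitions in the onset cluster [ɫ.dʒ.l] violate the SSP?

/ɫ/ is a liquid (sonority 5).
/dʒ/ is an affricate (sonority 2).
/l/ is a liquid (sonority 5).
/ɫ/→/dʒ/: 5→2 (does not rise) — violation.
/dʒ/→/l/: 2→5 (rises) — ok.

1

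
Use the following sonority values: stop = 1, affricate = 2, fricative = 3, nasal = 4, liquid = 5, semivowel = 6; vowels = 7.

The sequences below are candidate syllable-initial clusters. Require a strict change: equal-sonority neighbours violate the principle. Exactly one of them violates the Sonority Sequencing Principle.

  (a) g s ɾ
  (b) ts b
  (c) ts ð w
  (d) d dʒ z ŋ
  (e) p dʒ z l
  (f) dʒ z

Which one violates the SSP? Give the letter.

(a) sonority 1-3-5: well-formed.
(b) sonority 2-1: ill-formed.
(c) sonority 2-3-6: well-formed.
(d) sonority 1-2-3-4: well-formed.
(e) sonority 1-2-3-5: well-formed.
(f) sonority 2-3: well-formed.

b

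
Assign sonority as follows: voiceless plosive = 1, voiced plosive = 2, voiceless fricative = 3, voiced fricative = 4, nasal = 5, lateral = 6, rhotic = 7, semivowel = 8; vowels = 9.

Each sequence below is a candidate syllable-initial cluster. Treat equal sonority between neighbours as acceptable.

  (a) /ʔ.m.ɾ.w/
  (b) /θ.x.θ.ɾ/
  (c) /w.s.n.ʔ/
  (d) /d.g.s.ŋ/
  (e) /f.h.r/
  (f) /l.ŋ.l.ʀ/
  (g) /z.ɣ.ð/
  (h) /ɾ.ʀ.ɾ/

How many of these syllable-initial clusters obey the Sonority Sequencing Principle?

6

(a) /ʔ.m.ɾ.w/: profile 1-5-7-8 — obeys.
(b) /θ.x.θ.ɾ/: profile 3-3-3-7 — obeys.
(c) /w.s.n.ʔ/: profile 8-3-5-1 — violates.
(d) /d.g.s.ŋ/: profile 2-2-3-5 — obeys.
(e) /f.h.r/: profile 3-3-7 — obeys.
(f) /l.ŋ.l.ʀ/: profile 6-5-6-7 — violates.
(g) /z.ɣ.ð/: profile 4-4-4 — obeys.
(h) /ɾ.ʀ.ɾ/: profile 7-7-7 — obeys.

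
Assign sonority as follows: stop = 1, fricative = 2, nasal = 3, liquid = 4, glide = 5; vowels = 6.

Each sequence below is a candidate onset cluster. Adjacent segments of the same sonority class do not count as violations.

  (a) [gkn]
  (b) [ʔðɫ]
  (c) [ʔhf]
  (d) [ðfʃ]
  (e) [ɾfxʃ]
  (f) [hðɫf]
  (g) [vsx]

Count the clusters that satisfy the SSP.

(a) sonority 1-1-3: well-formed.
(b) sonority 1-2-4: well-formed.
(c) sonority 1-2-2: well-formed.
(d) sonority 2-2-2: well-formed.
(e) sonority 4-2-2-2: ill-formed.
(f) sonority 2-2-4-2: ill-formed.
(g) sonority 2-2-2: well-formed.

5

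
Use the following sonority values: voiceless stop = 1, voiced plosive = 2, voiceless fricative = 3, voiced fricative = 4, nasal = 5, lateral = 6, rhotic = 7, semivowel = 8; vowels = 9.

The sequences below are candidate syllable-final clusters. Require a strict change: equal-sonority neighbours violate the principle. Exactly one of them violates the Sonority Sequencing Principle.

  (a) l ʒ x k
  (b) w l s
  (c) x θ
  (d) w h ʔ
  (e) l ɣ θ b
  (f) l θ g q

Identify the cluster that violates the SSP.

c

(a) sonority 6-4-3-1: well-formed.
(b) sonority 8-6-3: well-formed.
(c) sonority 3-3: ill-formed.
(d) sonority 8-3-1: well-formed.
(e) sonority 6-4-3-2: well-formed.
(f) sonority 6-3-2-1: well-formed.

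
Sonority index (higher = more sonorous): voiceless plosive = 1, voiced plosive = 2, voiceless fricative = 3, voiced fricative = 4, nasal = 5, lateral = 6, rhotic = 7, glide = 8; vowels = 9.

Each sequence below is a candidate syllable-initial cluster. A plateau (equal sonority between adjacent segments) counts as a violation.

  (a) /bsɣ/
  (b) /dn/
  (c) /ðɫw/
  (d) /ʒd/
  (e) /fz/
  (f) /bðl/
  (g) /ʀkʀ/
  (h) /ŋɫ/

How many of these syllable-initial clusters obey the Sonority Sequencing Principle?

(a) 2-3-4 → obeys
(b) 2-5 → obeys
(c) 4-6-8 → obeys
(d) 4-2 → violates
(e) 3-4 → obeys
(f) 2-4-6 → obeys
(g) 7-1-7 → violates
(h) 5-6 → obeys

6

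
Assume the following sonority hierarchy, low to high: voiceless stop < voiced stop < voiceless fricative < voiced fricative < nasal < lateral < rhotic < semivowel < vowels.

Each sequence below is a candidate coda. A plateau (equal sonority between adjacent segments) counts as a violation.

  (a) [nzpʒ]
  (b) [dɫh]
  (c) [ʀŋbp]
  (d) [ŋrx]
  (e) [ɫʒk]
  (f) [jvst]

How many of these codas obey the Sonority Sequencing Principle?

(a) [nzpʒ]: profile 5-4-1-4 — violates.
(b) [dɫh]: profile 2-6-3 — violates.
(c) [ʀŋbp]: profile 7-5-2-1 — obeys.
(d) [ŋrx]: profile 5-7-3 — violates.
(e) [ɫʒk]: profile 6-4-1 — obeys.
(f) [jvst]: profile 8-4-3-1 — obeys.

3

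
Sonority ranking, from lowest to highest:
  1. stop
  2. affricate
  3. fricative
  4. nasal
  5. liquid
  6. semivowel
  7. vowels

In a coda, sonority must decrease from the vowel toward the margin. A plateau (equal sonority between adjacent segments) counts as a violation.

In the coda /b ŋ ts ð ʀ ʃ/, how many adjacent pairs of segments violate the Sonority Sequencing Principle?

/b/: stop = 1.
/ŋ/: nasal = 4.
/ts/: affricate = 2.
/ð/: fricative = 3.
/ʀ/: liquid = 5.
/ʃ/: fricative = 3.
/b/→/ŋ/: 1→4 (does not fall) — violation.
/ŋ/→/ts/: 4→2 (falls) — ok.
/ts/→/ð/: 2→3 (does not fall) — violation.
/ð/→/ʀ/: 3→5 (does not fall) — violation.
/ʀ/→/ʃ/: 5→3 (falls) — ok.

3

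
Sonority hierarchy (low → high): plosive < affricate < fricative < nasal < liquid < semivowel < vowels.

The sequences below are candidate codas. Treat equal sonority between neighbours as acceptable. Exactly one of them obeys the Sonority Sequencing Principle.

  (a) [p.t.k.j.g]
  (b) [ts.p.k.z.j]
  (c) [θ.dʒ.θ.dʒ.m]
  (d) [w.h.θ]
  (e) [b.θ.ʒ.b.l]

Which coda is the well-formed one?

d

(a) sonority 1-1-1-6-1: ill-formed.
(b) sonority 2-1-1-3-6: ill-formed.
(c) sonority 3-2-3-2-4: ill-formed.
(d) sonority 6-3-3: well-formed.
(e) sonority 1-3-3-1-5: ill-formed.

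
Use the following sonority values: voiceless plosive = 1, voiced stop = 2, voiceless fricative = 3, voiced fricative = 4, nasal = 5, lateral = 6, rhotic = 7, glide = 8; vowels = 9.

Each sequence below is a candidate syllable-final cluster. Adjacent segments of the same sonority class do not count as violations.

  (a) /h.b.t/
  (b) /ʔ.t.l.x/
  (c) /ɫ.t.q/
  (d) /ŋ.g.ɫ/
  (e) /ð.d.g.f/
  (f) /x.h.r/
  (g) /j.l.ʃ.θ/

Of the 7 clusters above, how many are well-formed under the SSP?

3

(a) 3-2-1 → obeys
(b) 1-1-6-3 → violates
(c) 6-1-1 → obeys
(d) 5-2-6 → violates
(e) 4-2-2-3 → violates
(f) 3-3-7 → violates
(g) 8-6-3-3 → obeys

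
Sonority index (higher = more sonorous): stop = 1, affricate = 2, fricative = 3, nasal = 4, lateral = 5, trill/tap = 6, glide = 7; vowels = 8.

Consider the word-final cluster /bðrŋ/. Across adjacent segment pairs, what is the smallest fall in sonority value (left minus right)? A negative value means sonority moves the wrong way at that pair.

/b/ is a stop (sonority 1).
/ð/ is a fricative (sonority 3).
/r/ is a trill/tap (sonority 6).
/ŋ/ is a nasal (sonority 4).
/b/→/ð/: change -2.
/ð/→/r/: change -3.
/r/→/ŋ/: change +2.
Minimum = -3.

-3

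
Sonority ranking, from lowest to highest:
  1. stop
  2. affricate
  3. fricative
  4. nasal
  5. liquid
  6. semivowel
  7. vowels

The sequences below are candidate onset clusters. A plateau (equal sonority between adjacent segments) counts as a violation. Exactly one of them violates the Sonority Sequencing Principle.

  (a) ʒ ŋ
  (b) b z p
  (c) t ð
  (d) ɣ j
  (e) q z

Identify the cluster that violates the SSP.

b

(a) 3-4 → obeys
(b) 1-3-1 → violates
(c) 1-3 → obeys
(d) 3-6 → obeys
(e) 1-3 → obeys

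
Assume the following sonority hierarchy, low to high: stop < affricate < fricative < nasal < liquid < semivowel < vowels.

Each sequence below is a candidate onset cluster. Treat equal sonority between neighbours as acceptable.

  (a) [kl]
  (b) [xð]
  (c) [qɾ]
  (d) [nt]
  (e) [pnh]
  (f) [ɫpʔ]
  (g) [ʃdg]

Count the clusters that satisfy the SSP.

3

(a) 1-5 → obeys
(b) 3-3 → obeys
(c) 1-5 → obeys
(d) 4-1 → violates
(e) 1-4-3 → violates
(f) 5-1-1 → violates
(g) 3-1-1 → violates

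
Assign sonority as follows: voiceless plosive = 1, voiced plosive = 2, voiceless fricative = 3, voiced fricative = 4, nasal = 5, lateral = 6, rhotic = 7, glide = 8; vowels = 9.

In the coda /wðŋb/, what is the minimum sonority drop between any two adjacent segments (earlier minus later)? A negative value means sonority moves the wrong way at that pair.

/w/ — glide, sonority 8.
/ð/ — voiced fricative, sonority 4.
/ŋ/ — nasal, sonority 5.
/b/ — voiced plosive, sonority 2.
/w/→/ð/: change +4.
/ð/→/ŋ/: change -1.
/ŋ/→/b/: change +3.
Minimum = -1.

-1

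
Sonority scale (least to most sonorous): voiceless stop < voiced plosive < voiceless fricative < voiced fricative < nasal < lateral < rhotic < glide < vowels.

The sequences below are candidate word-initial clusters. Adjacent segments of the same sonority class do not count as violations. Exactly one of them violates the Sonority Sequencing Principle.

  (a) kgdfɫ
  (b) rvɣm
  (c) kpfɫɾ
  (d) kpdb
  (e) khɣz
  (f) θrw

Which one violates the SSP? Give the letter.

b

(a) kgdfɫ: profile 1-2-2-3-6 — obeys.
(b) rvɣm: profile 7-4-4-5 — violates.
(c) kpfɫɾ: profile 1-1-3-6-7 — obeys.
(d) kpdb: profile 1-1-2-2 — obeys.
(e) khɣz: profile 1-3-4-4 — obeys.
(f) θrw: profile 3-7-8 — obeys.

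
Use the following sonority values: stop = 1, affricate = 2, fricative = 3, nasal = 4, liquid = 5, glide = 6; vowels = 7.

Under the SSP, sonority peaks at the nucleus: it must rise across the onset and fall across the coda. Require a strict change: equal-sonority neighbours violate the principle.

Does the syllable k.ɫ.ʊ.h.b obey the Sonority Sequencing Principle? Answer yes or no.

yes

Onset: /k/ is a stop (sonority 1), /ɫ/ is a liquid (sonority 5); then the nucleus /ʊ/ (sonority 7).
Onset profile 1-5-7 — rises to the nucleus.
Coda: /h/ is a fricative (sonority 3), /b/ is a stop (sonority 1).
Coda profile 7-3-1 — falls from the nucleus.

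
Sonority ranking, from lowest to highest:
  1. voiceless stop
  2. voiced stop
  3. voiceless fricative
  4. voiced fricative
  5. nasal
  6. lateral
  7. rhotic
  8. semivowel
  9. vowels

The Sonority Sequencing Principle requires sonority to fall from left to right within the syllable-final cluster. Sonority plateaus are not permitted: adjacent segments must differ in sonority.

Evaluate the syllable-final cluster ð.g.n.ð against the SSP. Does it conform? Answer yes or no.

/ð/ is a voiced fricative (sonority 4).
/g/ is a voiced stop (sonority 2).
/n/ is a nasal (sonority 5).
/ð/ is a voiced fricative (sonority 4).
The profile is 4-2-5-4. Between /g/ (2) and /n/ (5) sonority does not fall, so the cluster violates the SSP.

no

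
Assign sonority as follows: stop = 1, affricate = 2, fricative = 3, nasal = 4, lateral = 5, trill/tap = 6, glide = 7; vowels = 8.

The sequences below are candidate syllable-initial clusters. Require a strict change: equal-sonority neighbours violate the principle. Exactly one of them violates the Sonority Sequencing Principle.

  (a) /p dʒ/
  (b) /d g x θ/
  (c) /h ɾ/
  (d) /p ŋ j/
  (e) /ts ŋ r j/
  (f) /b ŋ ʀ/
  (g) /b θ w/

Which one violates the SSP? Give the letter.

(a) sonority 1-2: well-formed.
(b) sonority 1-1-3-3: ill-formed.
(c) sonority 3-6: well-formed.
(d) sonority 1-4-7: well-formed.
(e) sonority 2-4-6-7: well-formed.
(f) sonority 1-4-6: well-formed.
(g) sonority 1-3-7: well-formed.

b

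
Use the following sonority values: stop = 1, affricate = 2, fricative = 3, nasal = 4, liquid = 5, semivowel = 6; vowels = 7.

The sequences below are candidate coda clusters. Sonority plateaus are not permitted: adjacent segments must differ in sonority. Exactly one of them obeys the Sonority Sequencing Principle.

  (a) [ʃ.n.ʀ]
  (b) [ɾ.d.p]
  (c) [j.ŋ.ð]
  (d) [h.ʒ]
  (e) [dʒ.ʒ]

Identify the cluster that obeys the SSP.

c

(a) [ʃ.n.ʀ]: profile 3-4-5 — violates.
(b) [ɾ.d.p]: profile 5-1-1 — violates.
(c) [j.ŋ.ð]: profile 6-4-3 — obeys.
(d) [h.ʒ]: profile 3-3 — violates.
(e) [dʒ.ʒ]: profile 2-3 — violates.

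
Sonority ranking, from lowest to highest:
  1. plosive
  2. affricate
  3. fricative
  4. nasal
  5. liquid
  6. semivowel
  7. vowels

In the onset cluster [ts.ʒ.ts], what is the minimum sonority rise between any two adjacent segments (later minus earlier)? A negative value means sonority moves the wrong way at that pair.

-1

/ts/ is an affricate (sonority 2).
/ʒ/ is a fricative (sonority 3).
/ts/ is an affricate (sonority 2).
/ts/→/ʒ/: change +1.
/ʒ/→/ts/: change -1.
Minimum = -1.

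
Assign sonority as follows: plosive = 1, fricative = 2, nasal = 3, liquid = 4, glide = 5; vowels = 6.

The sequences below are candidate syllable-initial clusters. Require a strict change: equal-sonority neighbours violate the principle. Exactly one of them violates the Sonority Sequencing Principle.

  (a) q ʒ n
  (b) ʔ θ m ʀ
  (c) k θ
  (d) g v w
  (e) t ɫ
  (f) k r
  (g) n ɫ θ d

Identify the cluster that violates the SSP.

(a) sonority 1-2-3: well-formed.
(b) sonority 1-2-3-4: well-formed.
(c) sonority 1-2: well-formed.
(d) sonority 1-2-5: well-formed.
(e) sonority 1-4: well-formed.
(f) sonority 1-4: well-formed.
(g) sonority 3-4-2-1: ill-formed.

g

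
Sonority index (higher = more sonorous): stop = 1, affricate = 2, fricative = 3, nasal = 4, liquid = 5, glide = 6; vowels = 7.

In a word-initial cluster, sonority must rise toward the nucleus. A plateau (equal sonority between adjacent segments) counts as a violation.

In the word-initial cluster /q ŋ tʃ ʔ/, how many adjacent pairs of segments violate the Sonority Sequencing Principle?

/q/ — stop, sonority 1.
/ŋ/ — nasal, sonority 4.
/tʃ/ — affricate, sonority 2.
/ʔ/ — stop, sonority 1.
/q/→/ŋ/: 1→4 (rises) — ok.
/ŋ/→/tʃ/: 4→2 (does not rise) — violation.
/tʃ/→/ʔ/: 2→1 (does not rise) — violation.

2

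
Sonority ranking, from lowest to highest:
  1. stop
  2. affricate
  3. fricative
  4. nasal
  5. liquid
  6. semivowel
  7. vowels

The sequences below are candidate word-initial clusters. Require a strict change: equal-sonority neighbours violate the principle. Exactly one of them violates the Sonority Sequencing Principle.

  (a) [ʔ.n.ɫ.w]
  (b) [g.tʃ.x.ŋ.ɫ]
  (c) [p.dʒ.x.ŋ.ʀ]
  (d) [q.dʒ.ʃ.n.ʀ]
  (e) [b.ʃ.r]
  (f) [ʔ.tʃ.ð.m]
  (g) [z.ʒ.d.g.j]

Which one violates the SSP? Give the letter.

(a) sonority 1-4-5-6: well-formed.
(b) sonority 1-2-3-4-5: well-formed.
(c) sonority 1-2-3-4-5: well-formed.
(d) sonority 1-2-3-4-5: well-formed.
(e) sonority 1-3-5: well-formed.
(f) sonority 1-2-3-4: well-formed.
(g) sonority 3-3-1-1-6: ill-formed.

g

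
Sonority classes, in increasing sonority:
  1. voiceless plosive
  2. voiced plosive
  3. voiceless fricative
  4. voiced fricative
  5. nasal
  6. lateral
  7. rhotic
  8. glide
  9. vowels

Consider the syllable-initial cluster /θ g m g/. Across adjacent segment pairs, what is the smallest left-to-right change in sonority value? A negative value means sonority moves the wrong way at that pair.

/θ/: voiceless fricative = 3.
/g/: voiced plosive = 2.
/m/: nasal = 5.
/g/: voiced plosive = 2.
/θ/→/g/: change -1.
/g/→/m/: change +3.
/m/→/g/: change -3.
Minimum = -3.

-3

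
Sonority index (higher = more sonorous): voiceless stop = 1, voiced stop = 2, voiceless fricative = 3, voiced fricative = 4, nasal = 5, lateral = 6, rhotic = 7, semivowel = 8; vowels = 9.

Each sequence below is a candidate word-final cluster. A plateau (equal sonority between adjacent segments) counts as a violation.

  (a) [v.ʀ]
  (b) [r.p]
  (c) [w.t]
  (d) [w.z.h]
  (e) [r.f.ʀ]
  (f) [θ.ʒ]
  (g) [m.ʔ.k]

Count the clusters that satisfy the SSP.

(a) [v.ʀ]: profile 4-7 — violates.
(b) [r.p]: profile 7-1 — obeys.
(c) [w.t]: profile 8-1 — obeys.
(d) [w.z.h]: profile 8-4-3 — obeys.
(e) [r.f.ʀ]: profile 7-3-7 — violates.
(f) [θ.ʒ]: profile 3-4 — violates.
(g) [m.ʔ.k]: profile 5-1-1 — violates.

3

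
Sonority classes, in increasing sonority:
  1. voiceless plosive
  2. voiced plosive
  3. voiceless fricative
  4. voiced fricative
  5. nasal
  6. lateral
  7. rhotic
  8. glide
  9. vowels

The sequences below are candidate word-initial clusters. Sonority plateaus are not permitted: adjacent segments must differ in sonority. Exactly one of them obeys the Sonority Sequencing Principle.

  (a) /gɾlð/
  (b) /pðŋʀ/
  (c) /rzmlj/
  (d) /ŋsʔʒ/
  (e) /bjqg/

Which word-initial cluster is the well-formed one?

(a) sonority 2-7-6-4: ill-formed.
(b) sonority 1-4-5-7: well-formed.
(c) sonority 7-4-5-6-8: ill-formed.
(d) sonority 5-3-1-4: ill-formed.
(e) sonority 2-8-1-2: ill-formed.

b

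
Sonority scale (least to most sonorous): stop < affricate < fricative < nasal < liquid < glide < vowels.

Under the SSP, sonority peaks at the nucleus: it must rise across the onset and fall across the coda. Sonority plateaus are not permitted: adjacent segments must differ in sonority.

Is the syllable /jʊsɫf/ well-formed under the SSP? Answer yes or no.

no

Onset: /j/ is a glide (sonority 6); then the nucleus /ʊ/ (sonority 7).
Onset profile 6-7 — rises to the nucleus.
Coda: /s/ is a fricative (sonority 3), /ɫ/ is a liquid (sonority 5), /f/ is a fricative (sonority 3).
Coda profile 7-3-5-3 — does not strictly fall throughout.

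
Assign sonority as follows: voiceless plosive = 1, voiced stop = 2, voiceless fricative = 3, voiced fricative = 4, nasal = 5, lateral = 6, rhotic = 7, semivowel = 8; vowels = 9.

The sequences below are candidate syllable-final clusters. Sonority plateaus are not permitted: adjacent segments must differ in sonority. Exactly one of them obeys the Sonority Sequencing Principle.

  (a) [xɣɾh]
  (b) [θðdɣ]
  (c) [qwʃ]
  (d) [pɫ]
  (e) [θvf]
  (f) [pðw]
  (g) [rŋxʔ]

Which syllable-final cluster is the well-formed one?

g

(a) [xɣɾh]: profile 3-4-7-3 — violates.
(b) [θðdɣ]: profile 3-4-2-4 — violates.
(c) [qwʃ]: profile 1-8-3 — violates.
(d) [pɫ]: profile 1-6 — violates.
(e) [θvf]: profile 3-4-3 — violates.
(f) [pðw]: profile 1-4-8 — violates.
(g) [rŋxʔ]: profile 7-5-3-1 — obeys.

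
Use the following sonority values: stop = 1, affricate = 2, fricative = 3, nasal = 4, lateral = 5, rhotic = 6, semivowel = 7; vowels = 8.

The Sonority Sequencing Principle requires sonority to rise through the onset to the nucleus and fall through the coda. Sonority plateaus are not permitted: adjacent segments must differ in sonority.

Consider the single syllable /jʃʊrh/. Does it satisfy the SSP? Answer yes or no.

Onset: /j/ is a semivowel (sonority 7), /ʃ/ is a fricative (sonority 3); then the nucleus /ʊ/ (sonority 8).
Onset profile 7-3-8 — does not strictly rise throughout.
Coda: /r/ is a rhotic (sonority 6), /h/ is a fricative (sonority 3).
Coda profile 8-6-3 — falls from the nucleus.

no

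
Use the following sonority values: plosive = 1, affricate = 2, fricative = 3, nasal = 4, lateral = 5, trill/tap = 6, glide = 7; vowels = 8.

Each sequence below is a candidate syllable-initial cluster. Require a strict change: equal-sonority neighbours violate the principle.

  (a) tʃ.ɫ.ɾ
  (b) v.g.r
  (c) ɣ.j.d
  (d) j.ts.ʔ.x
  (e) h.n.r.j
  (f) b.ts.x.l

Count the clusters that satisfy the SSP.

3

(a) 2-5-6 → obeys
(b) 3-1-6 → violates
(c) 3-7-1 → violates
(d) 7-2-1-3 → violates
(e) 3-4-6-7 → obeys
(f) 1-2-3-5 → obeys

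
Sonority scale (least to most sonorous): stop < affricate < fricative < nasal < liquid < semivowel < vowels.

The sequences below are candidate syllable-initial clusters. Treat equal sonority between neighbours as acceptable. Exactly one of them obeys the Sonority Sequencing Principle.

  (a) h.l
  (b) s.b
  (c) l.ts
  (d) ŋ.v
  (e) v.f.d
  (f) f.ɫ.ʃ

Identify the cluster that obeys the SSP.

(a) 3-5 → obeys
(b) 3-1 → violates
(c) 5-2 → violates
(d) 4-3 → violates
(e) 3-3-1 → violates
(f) 3-5-3 → violates

a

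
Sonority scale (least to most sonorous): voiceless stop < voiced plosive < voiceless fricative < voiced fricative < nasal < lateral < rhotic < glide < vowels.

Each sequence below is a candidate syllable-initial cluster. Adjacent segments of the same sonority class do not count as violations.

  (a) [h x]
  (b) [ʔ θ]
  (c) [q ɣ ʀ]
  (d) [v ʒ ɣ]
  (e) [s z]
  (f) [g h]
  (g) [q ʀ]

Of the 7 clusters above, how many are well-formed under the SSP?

(a) [h x]: profile 3-3 — obeys.
(b) [ʔ θ]: profile 1-3 — obeys.
(c) [q ɣ ʀ]: profile 1-4-7 — obeys.
(d) [v ʒ ɣ]: profile 4-4-4 — obeys.
(e) [s z]: profile 3-4 — obeys.
(f) [g h]: profile 2-3 — obeys.
(g) [q ʀ]: profile 1-7 — obeys.

7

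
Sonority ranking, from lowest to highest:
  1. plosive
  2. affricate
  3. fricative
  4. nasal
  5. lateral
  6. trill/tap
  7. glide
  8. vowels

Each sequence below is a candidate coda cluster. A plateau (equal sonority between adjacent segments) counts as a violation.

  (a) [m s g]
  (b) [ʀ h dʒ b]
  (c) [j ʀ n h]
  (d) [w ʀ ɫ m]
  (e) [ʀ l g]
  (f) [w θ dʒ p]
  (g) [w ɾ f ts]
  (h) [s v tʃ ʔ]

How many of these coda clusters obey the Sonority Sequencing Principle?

(a) [m s g]: profile 4-3-1 — obeys.
(b) [ʀ h dʒ b]: profile 6-3-2-1 — obeys.
(c) [j ʀ n h]: profile 7-6-4-3 — obeys.
(d) [w ʀ ɫ m]: profile 7-6-5-4 — obeys.
(e) [ʀ l g]: profile 6-5-1 — obeys.
(f) [w θ dʒ p]: profile 7-3-2-1 — obeys.
(g) [w ɾ f ts]: profile 7-6-3-2 — obeys.
(h) [s v tʃ ʔ]: profile 3-3-2-1 — violates.

7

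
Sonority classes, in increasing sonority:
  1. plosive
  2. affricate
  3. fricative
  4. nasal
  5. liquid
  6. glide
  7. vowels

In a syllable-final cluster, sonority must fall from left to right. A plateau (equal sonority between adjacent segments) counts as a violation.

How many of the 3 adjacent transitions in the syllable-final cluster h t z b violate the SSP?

/h/ is a fricative (sonority 3).
/t/ is a plosive (sonority 1).
/z/ is a fricative (sonority 3).
/b/ is a plosive (sonority 1).
/h/→/t/: 3→1 (falls) — ok.
/t/→/z/: 1→3 (does not fall) — violation.
/z/→/b/: 3→1 (falls) — ok.

1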